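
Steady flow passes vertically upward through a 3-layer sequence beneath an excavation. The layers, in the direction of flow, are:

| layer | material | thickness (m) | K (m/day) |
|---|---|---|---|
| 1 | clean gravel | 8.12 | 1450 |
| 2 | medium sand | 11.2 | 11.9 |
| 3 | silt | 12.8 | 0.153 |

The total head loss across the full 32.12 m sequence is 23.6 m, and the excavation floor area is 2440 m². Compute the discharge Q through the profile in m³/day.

Flow is perpendicular to layering, so the layers act in series and the equivalent K is the thickness-weighted harmonic mean.
Total thickness L = 8.12 + 11.2 + 12.8 = 32.12 m.
Σ(b_i/K_i) = 8.12/1450 + 11.2/11.9 + 12.8/0.153 = 84.61 d.
K_eq = L / Σ(b_i/K_i) = 32.12 / 84.61 = 0.3796 m/day.
Q = K_eq · A · (Δh/L) = 0.3796 × 2440 × (23.6/32.12) = 680.6 m³/day.

681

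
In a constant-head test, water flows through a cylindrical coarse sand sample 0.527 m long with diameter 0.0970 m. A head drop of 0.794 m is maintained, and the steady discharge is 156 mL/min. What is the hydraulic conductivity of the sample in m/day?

20.2

Cross-sectional area A = π·(d/2)² = π × (0.0970/2)² = 0.007390 m².
Convert discharge: 156 mL/min = 2.600e-06 m³/s.
Darcy's law rearranged: K = Q·L / (A·Δh) = 2.600e-06 × 0.527 / (0.007390 × 0.794) = 0.0002335 m/s = 20.18 m/day.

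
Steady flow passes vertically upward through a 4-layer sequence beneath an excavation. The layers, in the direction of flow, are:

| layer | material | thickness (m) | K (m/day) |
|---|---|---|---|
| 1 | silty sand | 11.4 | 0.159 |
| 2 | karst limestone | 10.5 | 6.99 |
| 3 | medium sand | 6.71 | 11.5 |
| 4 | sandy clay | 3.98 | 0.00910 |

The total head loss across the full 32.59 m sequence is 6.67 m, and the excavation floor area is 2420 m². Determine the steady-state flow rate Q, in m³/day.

31.6

Flow is perpendicular to layering, so the layers act in series and the equivalent K is the thickness-weighted harmonic mean.
Total thickness L = 11.4 + 10.5 + 6.71 + 3.98 = 32.59 m.
Σ(b_i/K_i) = 11.4/0.159 + 10.5/6.99 + 6.71/11.5 + 3.98/0.00910 = 511.1 d.
K_eq = L / Σ(b_i/K_i) = 32.59 / 511.1 = 0.06376 m/day.
Q = K_eq · A · (Δh/L) = 0.06376 × 2420 × (6.67/32.59) = 31.58 m³/day.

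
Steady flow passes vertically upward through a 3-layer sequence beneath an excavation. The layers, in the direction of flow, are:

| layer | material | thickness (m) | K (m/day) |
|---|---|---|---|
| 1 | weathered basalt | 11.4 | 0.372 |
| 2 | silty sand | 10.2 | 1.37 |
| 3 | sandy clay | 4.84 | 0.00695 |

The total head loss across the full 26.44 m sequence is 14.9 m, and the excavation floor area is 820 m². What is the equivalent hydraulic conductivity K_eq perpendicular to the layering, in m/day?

Flow is perpendicular to layering, so the layers act in series and the equivalent K is the thickness-weighted harmonic mean.
Total thickness L = 11.4 + 10.2 + 4.84 = 26.44 m.
Σ(b_i/K_i) = 11.4/0.372 + 10.2/1.37 + 4.84/0.00695 = 734.5 d.
K_eq = L / Σ(b_i/K_i) = 26.44 / 734.5 = 0.03600 m/day.

0.0360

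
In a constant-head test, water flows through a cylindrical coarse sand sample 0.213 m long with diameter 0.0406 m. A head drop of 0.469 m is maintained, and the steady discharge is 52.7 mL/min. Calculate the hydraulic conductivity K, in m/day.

Cross-sectional area A = π·(d/2)² = π × (0.0406/2)² = 0.001295 m².
Convert discharge: 52.7 mL/min = 8.783e-07 m³/s.
Darcy's law rearranged: K = Q·L / (A·Δh) = 8.783e-07 × 0.213 / (0.001295 × 0.469) = 0.0003081 m/s = 26.62 m/day.

26.6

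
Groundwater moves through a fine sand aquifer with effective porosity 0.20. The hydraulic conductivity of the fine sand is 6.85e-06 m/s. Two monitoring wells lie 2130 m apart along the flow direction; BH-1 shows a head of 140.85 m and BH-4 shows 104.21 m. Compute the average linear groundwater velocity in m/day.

0.0509

Convert K: 6.85e-06 m/s × 86400 = 0.5918 m/day.
Hydraulic gradient i = (140.85 − 104.21) / 2130 = 36.64 / 2130 = 0.01720.
Darcy flux q = K · i = 0.5918 × 0.01720 = 0.01018 m/day.
Seepage velocity v = q / n_e = 0.01018 / 0.20 = 0.05090 m/day.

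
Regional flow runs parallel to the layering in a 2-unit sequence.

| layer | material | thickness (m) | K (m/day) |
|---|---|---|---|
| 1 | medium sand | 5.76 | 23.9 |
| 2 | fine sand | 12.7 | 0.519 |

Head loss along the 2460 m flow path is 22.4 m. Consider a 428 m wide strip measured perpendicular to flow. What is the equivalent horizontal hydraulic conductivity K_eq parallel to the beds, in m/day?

Flow is parallel to layering, so each bed carries its own Darcy discharge and the transmissivities add.
Σ(K_i·b_i) = 23.9×5.76 + 0.519×12.7 = 144.3 m²/day.
Total thickness b = 18.46 m, so K_eq = Σ(K_i·b_i)/b = 7.814 m/day.

7.81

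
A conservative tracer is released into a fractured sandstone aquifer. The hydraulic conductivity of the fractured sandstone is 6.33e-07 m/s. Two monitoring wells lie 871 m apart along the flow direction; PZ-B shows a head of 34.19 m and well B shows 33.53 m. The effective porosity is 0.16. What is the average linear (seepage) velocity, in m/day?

0.000259

Convert K: 6.33e-07 m/s × 86400 = 0.05469 m/day.
Hydraulic gradient i = (34.19 − 33.53) / 871 = 0.66 / 871 = 0.0007577.
Darcy flux q = K · i = 0.05469 × 0.0007577 = 4.144e-05 m/day.
Seepage velocity v = q / n_e = 4.144e-05 / 0.16 = 0.0002590 m/day.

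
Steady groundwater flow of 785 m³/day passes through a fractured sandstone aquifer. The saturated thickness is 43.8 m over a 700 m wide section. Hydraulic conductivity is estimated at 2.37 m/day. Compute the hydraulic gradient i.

Cross-sectional area A = 700 × 43.8 = 30660 m².
From Q = K·A·i, i = Q / (K·A) = 785 / (2.370 × 30660) = 0.01080.

0.0108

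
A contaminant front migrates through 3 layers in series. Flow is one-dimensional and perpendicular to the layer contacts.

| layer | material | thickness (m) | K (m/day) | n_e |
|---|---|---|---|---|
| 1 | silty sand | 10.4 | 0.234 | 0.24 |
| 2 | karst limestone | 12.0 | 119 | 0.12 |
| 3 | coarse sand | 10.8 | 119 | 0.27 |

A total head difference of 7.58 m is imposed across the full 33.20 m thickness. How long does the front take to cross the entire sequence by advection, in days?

40.3

With flow normal to the layers, continuity requires the same specific discharge q through every layer.
Σ(b_i/K_i) = 10.4/0.234 + 12.0/119 + 10.8/119 = 44.64 d.
q = Δh / Σ(b_i/K_i) = 7.58 / 44.64 = 0.1698 m/day.
In each layer the seepage velocity is v_i = q/n_i, so the layer transit time is t_i = b_i·n_i / q:
  layer 1 (silty sand): t_1 = 10.4 × 0.24 / 0.1698 = 14.70 d
  layer 2 (karst limestone): t_2 = 12.0 × 0.12 / 0.1698 = 8.480 d
  layer 3 (coarse sand): t_3 = 10.8 × 0.27 / 0.1698 = 17.17 d
Total t = Σ t_i = 40.35 days.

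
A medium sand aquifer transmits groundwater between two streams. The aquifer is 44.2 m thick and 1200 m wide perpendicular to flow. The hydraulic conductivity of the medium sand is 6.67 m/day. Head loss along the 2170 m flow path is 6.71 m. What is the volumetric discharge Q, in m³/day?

Cross-sectional area A = 1200 × 44.2 = 53040 m².
Hydraulic gradient i = Δh / L = 6.71 / 2170 = 0.003092.
Darcy's law: Q = K · A · i = 6.670 × 53040 × 0.003092 = 1094 m³/day.

1090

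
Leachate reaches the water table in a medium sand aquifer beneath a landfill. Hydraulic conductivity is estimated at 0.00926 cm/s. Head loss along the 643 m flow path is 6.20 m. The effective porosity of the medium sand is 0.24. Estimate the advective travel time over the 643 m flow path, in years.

5.48

Convert K: 0.00926 cm/s × 864 = 8.001 m/day.
Hydraulic gradient i = Δh / L = 6.20 / 643 = 0.009642.
Darcy flux q = K · i = 8.001 × 0.009642 = 0.07714 m/day.
Seepage velocity v = q / n_e = 0.07714 / 0.24 = 0.3214 m/day.
Travel time t = L / v = 643 / 0.3214 = 2000 days = 5.477 years.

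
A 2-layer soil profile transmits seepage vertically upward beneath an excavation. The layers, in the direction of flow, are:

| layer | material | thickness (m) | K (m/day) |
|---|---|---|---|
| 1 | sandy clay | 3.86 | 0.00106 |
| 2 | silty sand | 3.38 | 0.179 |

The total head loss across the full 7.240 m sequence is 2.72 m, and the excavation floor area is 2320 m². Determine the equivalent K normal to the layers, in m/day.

0.00198

Flow is perpendicular to layering, so the layers act in series and the equivalent K is the thickness-weighted harmonic mean.
Total thickness L = 3.86 + 3.38 = 7.240 m.
Σ(b_i/K_i) = 3.86/0.00106 + 3.38/0.179 = 3660 d.
K_eq = L / Σ(b_i/K_i) = 7.240 / 3660 = 0.001978 m/day.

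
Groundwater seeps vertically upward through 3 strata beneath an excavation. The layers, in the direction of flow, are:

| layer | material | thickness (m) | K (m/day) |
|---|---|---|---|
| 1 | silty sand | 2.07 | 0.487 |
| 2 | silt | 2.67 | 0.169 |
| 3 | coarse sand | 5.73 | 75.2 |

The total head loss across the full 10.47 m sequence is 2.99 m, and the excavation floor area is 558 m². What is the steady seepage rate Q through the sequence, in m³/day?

Flow is perpendicular to layering, so the layers act in series and the equivalent K is the thickness-weighted harmonic mean.
Total thickness L = 2.07 + 2.67 + 5.73 = 10.47 m.
Σ(b_i/K_i) = 2.07/0.487 + 2.67/0.169 + 5.73/75.2 = 20.13 d.
K_eq = L / Σ(b_i/K_i) = 10.47 / 20.13 = 0.5202 m/day.
Q = K_eq · A · (Δh/L) = 0.5202 × 558 × (2.99/10.47) = 82.90 m³/day.

82.9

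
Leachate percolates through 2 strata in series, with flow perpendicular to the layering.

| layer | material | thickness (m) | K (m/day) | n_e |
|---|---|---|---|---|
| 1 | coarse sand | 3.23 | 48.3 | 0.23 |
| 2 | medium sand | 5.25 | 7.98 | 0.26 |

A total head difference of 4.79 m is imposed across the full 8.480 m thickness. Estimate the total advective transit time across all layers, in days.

0.319

With flow normal to the layers, continuity requires the same specific discharge q through every layer.
Σ(b_i/K_i) = 3.23/48.3 + 5.25/7.98 = 0.7248 d.
q = Δh / Σ(b_i/K_i) = 4.79 / 0.7248 = 6.609 m/day.
In each layer the seepage velocity is v_i = q/n_i, so the layer transit time is t_i = b_i·n_i / q:
  layer 1 (coarse sand): t_1 = 3.23 × 0.23 / 6.609 = 0.1124 d
  layer 2 (medium sand): t_2 = 5.25 × 0.26 / 6.609 = 0.2065 d
Total t = Σ t_i = 0.3189 days.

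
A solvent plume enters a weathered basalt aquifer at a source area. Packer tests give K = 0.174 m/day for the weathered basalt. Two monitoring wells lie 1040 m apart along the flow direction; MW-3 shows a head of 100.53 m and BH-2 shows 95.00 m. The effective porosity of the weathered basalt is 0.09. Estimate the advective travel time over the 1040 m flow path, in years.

277

Hydraulic gradient i = (100.53 − 95.00) / 1040 = 5.53 / 1040 = 0.005317.
Darcy flux q = K · i = 0.1740 × 0.005317 = 0.0009252 m/day.
Seepage velocity v = q / n_e = 0.0009252 / 0.09 = 0.01028 m/day.
Travel time t = L / v = 1040 / 0.01028 = 1.012e+05 days = 277.0 years.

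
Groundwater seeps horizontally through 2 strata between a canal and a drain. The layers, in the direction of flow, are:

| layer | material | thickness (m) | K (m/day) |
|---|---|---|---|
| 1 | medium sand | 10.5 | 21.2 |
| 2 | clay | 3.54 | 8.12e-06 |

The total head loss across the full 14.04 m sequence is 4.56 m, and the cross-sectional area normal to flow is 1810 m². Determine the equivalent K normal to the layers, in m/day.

Flow is perpendicular to layering, so the layers act in series and the equivalent K is the thickness-weighted harmonic mean.
Total thickness L = 10.5 + 3.54 = 14.04 m.
Σ(b_i/K_i) = 10.5/21.2 + 3.54/8.12e-06 = 4.360e+05 d.
K_eq = L / Σ(b_i/K_i) = 14.04 / 4.360e+05 = 3.220e-05 m/day.

3.22e-05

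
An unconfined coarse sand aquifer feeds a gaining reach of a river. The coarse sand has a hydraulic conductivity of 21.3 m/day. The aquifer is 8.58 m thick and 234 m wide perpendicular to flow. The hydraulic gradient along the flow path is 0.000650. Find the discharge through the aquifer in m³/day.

27.8

Cross-sectional area A = 234 × 8.58 = 2008 m².
Hydraulic gradient i = 0.000650.
Darcy's law: Q = K · A · i = 21.30 × 2008 × 0.0006500 = 27.80 m³/day.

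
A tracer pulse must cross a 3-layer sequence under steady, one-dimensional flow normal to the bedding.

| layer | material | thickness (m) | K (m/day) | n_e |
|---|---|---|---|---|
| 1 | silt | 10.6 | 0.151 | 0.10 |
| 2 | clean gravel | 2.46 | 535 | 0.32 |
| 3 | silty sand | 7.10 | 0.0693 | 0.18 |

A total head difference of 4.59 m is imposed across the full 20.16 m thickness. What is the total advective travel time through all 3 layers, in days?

118

With flow normal to the layers, continuity requires the same specific discharge q through every layer.
Σ(b_i/K_i) = 10.6/0.151 + 2.46/535 + 7.10/0.0693 = 172.7 d.
q = Δh / Σ(b_i/K_i) = 4.59 / 172.7 = 0.02658 m/day.
In each layer the seepage velocity is v_i = q/n_i, so the layer transit time is t_i = b_i·n_i / q:
  layer 1 (silt): t_1 = 10.6 × 0.10 / 0.02658 = 39.87 d
  layer 2 (clean gravel): t_2 = 2.46 × 0.32 / 0.02658 = 29.61 d
  layer 3 (silty sand): t_3 = 7.10 × 0.18 / 0.02658 = 48.07 d
Total t = Σ t_i = 117.6 days.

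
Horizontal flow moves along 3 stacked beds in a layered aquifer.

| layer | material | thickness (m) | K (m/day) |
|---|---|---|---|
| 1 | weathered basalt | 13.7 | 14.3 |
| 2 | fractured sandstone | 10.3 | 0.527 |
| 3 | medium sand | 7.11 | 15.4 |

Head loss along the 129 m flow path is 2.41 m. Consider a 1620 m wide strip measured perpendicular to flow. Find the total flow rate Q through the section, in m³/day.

9410

Flow is parallel to layering, so each bed carries its own Darcy discharge and the transmissivities add.
Σ(K_i·b_i) = 14.3×13.7 + 0.527×10.3 + 15.4×7.11 = 310.8 m²/day.
Hydraulic gradient i = Δh / L = 2.41 / 129 = 0.01868.
Q = Σ(K_i·b_i) · W · i = 310.8 × 1620 × 0.01868 = 9407 m³/day.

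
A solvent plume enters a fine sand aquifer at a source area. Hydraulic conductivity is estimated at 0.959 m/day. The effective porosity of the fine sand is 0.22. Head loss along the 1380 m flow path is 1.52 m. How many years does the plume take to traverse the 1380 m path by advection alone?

787

Hydraulic gradient i = Δh / L = 1.52 / 1380 = 0.001101.
Darcy flux q = K · i = 0.9590 × 0.001101 = 0.001056 m/day.
Seepage velocity v = q / n_e = 0.001056 / 0.22 = 0.004801 m/day.
Travel time t = L / v = 1380 / 0.004801 = 2.874e+05 days = 786.9 years.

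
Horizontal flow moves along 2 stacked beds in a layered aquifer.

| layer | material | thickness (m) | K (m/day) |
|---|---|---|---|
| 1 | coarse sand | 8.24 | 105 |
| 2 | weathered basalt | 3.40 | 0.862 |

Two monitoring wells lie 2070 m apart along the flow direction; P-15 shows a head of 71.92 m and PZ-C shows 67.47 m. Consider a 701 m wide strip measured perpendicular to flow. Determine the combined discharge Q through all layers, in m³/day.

Flow is parallel to layering, so each bed carries its own Darcy discharge and the transmissivities add.
Σ(K_i·b_i) = 105×8.24 + 0.862×3.40 = 868.1 m²/day.
Hydraulic gradient i = (71.92 − 67.47) / 2070 = 4.45 / 2070 = 0.002150.
Q = Σ(K_i·b_i) · W · i = 868.1 × 701 × 0.002150 = 1308 m³/day.

1310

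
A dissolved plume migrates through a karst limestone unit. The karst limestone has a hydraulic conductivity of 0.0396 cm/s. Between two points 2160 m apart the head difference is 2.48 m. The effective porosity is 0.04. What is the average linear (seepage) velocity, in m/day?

0.982

Convert K: 0.0396 cm/s × 864 = 34.21 m/day.
Hydraulic gradient i = Δh / L = 2.48 / 2160 = 0.001148.
Darcy flux q = K · i = 34.21 × 0.001148 = 0.03928 m/day.
Seepage velocity v = q / n_e = 0.03928 / 0.04 = 0.9821 m/day.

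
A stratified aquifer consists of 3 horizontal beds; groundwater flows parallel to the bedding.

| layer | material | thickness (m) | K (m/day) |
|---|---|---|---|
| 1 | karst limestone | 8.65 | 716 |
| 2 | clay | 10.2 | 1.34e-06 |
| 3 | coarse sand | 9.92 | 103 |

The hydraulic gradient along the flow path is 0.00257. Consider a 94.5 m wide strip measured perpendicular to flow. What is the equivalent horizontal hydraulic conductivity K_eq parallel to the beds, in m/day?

251

Flow is parallel to layering, so each bed carries its own Darcy discharge and the transmissivities add.
Σ(K_i·b_i) = 716×8.65 + 1.34e-06×10.2 + 103×9.92 = 7215 m²/day.
Total thickness b = 28.77 m, so K_eq = Σ(K_i·b_i)/b = 250.8 m/day.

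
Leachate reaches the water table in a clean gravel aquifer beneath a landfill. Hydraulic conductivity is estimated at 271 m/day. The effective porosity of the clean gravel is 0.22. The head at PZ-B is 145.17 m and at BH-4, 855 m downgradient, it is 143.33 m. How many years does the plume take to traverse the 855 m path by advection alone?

Hydraulic gradient i = (145.17 − 143.33) / 855 = 1.84 / 855 = 0.002152.
Darcy flux q = K · i = 271.0 × 0.002152 = 0.5832 m/day.
Seepage velocity v = q / n_e = 0.5832 / 0.22 = 2.651 m/day.
Travel time t = L / v = 855 / 2.651 = 322.5 days = 0.8830 years.

0.883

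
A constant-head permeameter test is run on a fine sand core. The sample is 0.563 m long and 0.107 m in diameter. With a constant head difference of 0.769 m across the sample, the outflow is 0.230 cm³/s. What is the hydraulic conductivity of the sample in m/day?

1.62

Cross-sectional area A = π·(d/2)² = π × (0.107/2)² = 0.008992 m².
Convert discharge: 0.230 cm³/s = 2.300e-07 m³/s.
Darcy's law rearranged: K = Q·L / (A·Δh) = 2.300e-07 × 0.563 / (0.008992 × 0.769) = 1.873e-05 m/s = 1.618 m/day.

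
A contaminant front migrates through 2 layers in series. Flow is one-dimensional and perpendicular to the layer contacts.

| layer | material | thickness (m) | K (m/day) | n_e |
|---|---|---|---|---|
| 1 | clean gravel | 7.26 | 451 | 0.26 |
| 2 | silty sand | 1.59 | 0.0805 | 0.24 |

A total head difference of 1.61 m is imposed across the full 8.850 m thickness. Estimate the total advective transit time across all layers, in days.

With flow normal to the layers, continuity requires the same specific discharge q through every layer.
Σ(b_i/K_i) = 7.26/451 + 1.59/0.0805 = 19.77 d.
q = Δh / Σ(b_i/K_i) = 1.61 / 19.77 = 0.08145 m/day.
In each layer the seepage velocity is v_i = q/n_i, so the layer transit time is t_i = b_i·n_i / q:
  layer 1 (clean gravel): t_1 = 7.26 × 0.26 / 0.08145 = 23.18 d
  layer 2 (silty sand): t_2 = 1.59 × 0.24 / 0.08145 = 4.685 d
Total t = Σ t_i = 27.86 days.

27.9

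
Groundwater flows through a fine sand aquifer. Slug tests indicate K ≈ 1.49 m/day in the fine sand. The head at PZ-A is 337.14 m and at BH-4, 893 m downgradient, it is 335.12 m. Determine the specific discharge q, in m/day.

0.00337

Hydraulic gradient i = (337.14 − 335.12) / 893 = 2.02 / 893 = 0.002262.
Specific discharge q = K · i = 1.490 × 0.002262 = 0.003370 m/day.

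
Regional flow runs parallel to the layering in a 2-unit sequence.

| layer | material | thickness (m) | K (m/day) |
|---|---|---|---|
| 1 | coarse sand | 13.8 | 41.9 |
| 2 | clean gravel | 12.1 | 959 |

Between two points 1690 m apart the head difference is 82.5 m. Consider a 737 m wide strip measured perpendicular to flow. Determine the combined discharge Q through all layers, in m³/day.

438000

Flow is parallel to layering, so each bed carries its own Darcy discharge and the transmissivities add.
Σ(K_i·b_i) = 41.9×13.8 + 959×12.1 = 12182 m²/day.
Hydraulic gradient i = Δh / L = 82.5 / 1690 = 0.04882.
Q = Σ(K_i·b_i) · W · i = 12182 × 737 × 0.04882 = 4.383e+05 m³/day.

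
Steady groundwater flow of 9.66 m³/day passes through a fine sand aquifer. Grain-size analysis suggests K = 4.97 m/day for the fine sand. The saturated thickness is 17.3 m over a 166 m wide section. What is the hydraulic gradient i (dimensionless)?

0.000677

Cross-sectional area A = 166 × 17.3 = 2872 m².
From Q = K·A·i, i = Q / (K·A) = 9.66 / (4.970 × 2872) = 0.0006768.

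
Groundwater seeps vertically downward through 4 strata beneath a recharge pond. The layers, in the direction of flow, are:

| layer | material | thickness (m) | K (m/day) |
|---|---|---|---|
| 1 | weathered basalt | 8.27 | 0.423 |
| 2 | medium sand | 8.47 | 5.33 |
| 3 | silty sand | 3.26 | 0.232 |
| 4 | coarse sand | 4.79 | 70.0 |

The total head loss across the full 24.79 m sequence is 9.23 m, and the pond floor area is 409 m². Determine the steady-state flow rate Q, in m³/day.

Flow is perpendicular to layering, so the layers act in series and the equivalent K is the thickness-weighted harmonic mean.
Total thickness L = 8.27 + 8.47 + 3.26 + 4.79 = 24.79 m.
Σ(b_i/K_i) = 8.27/0.423 + 8.47/5.33 + 3.26/0.232 + 4.79/70.0 = 35.26 d.
K_eq = L / Σ(b_i/K_i) = 24.79 / 35.26 = 0.7031 m/day.
Q = K_eq · A · (Δh/L) = 0.7031 × 409 × (9.23/24.79) = 107.1 m³/day.

107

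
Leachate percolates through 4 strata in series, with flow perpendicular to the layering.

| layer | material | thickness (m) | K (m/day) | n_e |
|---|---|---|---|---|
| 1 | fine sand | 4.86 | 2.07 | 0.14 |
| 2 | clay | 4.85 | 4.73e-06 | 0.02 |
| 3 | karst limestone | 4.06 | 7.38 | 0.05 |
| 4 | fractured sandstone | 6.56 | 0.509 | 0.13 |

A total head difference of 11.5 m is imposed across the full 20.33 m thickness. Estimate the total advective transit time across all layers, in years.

With flow normal to the layers, continuity requires the same specific discharge q through every layer.
Σ(b_i/K_i) = 4.86/2.07 + 4.85/4.73e-06 + 4.06/7.38 + 6.56/0.509 = 1.025e+06 d.
q = Δh / Σ(b_i/K_i) = 11.5 / 1.025e+06 = 1.122e-05 m/day.
In each layer the seepage velocity is v_i = q/n_i, so the layer transit time is t_i = b_i·n_i / q:
  layer 1 (fine sand): t_1 = 4.86 × 0.14 / 1.122e-05 = 60667 d
  layer 2 (clay): t_2 = 4.85 × 0.02 / 1.122e-05 = 8649 d
  layer 3 (karst limestone): t_3 = 4.06 × 0.05 / 1.122e-05 = 18100 d
  layer 4 (fractured sandstone): t_4 = 6.56 × 0.13 / 1.122e-05 = 76039 d
Total t = Σ t_i = 1.635e+05 days = 447.5 years.

448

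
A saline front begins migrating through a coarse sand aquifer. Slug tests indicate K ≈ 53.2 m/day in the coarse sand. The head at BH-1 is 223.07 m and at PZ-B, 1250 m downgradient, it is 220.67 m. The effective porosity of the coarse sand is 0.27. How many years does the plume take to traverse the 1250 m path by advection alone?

Hydraulic gradient i = (223.07 − 220.67) / 1250 = 2.4 / 1250 = 0.001920.
Darcy flux q = K · i = 53.20 × 0.001920 = 0.1021 m/day.
Seepage velocity v = q / n_e = 0.1021 / 0.27 = 0.3783 m/day.
Travel time t = L / v = 1250 / 0.3783 = 3304 days = 9.046 years.

9.05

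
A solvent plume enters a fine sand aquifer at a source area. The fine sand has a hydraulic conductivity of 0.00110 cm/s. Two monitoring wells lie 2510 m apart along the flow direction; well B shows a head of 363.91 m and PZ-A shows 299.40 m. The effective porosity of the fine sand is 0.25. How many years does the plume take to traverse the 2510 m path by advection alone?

70.3

Convert K: 0.00110 cm/s × 864 = 0.9504 m/day.
Hydraulic gradient i = (363.91 − 299.40) / 2510 = 64.51 / 2510 = 0.02570.
Darcy flux q = K · i = 0.9504 × 0.02570 = 0.02443 m/day.
Seepage velocity v = q / n_e = 0.02443 / 0.25 = 0.09771 m/day.
Travel time t = L / v = 2510 / 0.09771 = 25689 days = 70.33 years.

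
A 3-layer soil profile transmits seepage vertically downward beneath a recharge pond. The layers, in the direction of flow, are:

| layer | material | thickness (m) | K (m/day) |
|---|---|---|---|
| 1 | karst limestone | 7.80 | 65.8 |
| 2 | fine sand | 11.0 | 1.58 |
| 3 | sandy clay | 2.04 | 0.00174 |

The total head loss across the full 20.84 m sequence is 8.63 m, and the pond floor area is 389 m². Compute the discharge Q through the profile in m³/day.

2.85

Flow is perpendicular to layering, so the layers act in series and the equivalent K is the thickness-weighted harmonic mean.
Total thickness L = 7.80 + 11.0 + 2.04 = 20.84 m.
Σ(b_i/K_i) = 7.80/65.8 + 11.0/1.58 + 2.04/0.00174 = 1179 d.
K_eq = L / Σ(b_i/K_i) = 20.84 / 1179 = 0.01767 m/day.
Q = K_eq · A · (Δh/L) = 0.01767 × 389 × (8.63/20.84) = 2.846 m³/day.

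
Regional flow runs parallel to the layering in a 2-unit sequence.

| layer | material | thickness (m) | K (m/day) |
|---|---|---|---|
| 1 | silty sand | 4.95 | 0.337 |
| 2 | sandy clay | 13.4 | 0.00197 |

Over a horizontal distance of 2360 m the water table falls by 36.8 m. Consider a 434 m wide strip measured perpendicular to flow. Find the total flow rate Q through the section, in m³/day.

Flow is parallel to layering, so each bed carries its own Darcy discharge and the transmissivities add.
Σ(K_i·b_i) = 0.337×4.95 + 0.00197×13.4 = 1.695 m²/day.
Hydraulic gradient i = Δh / L = 36.8 / 2360 = 0.01559.
Q = Σ(K_i·b_i) · W · i = 1.695 × 434 × 0.01559 = 11.47 m³/day.

11.5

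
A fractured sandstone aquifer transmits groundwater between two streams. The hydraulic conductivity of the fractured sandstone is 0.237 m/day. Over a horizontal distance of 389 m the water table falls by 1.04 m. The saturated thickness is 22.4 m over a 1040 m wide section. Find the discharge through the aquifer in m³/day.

Cross-sectional area A = 1040 × 22.4 = 23296 m².
Hydraulic gradient i = Δh / L = 1.04 / 389 = 0.002674.
Darcy's law: Q = K · A · i = 0.2370 × 23296 × 0.002674 = 14.76 m³/day.

14.8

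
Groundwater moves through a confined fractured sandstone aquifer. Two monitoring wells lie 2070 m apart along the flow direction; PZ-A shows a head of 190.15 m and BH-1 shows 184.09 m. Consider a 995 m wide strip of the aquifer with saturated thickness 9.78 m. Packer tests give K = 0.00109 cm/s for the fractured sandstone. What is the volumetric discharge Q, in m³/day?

26.8

Convert K: 0.00109 cm/s × 864 = 0.9418 m/day.
Cross-sectional area A = 995 × 9.78 = 9731 m².
Hydraulic gradient i = (190.15 − 184.09) / 2070 = 6.06 / 2070 = 0.002928.
Darcy's law: Q = K · A · i = 0.9418 × 9731 × 0.002928 = 26.83 m³/day.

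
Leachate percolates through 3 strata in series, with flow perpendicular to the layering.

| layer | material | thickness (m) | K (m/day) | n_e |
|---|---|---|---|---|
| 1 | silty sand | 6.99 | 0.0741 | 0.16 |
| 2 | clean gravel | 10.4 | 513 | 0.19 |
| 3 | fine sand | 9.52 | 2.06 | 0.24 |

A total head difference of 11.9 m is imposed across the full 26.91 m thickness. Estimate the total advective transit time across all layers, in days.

44.7

With flow normal to the layers, continuity requires the same specific discharge q through every layer.
Σ(b_i/K_i) = 6.99/0.0741 + 10.4/513 + 9.52/2.06 = 98.97 d.
q = Δh / Σ(b_i/K_i) = 11.9 / 98.97 = 0.1202 m/day.
In each layer the seepage velocity is v_i = q/n_i, so the layer transit time is t_i = b_i·n_i / q:
  layer 1 (silty sand): t_1 = 6.99 × 0.16 / 0.1202 = 9.302 d
  layer 2 (clean gravel): t_2 = 10.4 × 0.19 / 0.1202 = 16.43 d
  layer 3 (fine sand): t_3 = 9.52 × 0.24 / 0.1202 = 19.00 d
Total t = Σ t_i = 44.74 days.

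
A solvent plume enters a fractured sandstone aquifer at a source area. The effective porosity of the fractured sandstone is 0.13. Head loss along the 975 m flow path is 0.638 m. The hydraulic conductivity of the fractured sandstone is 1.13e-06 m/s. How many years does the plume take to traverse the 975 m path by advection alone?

5430

Convert K: 1.13e-06 m/s × 86400 = 0.09763 m/day.
Hydraulic gradient i = Δh / L = 0.638 / 975 = 0.0006544.
Darcy flux q = K · i = 0.09763 × 0.0006544 = 6.389e-05 m/day.
Seepage velocity v = q / n_e = 6.389e-05 / 0.13 = 0.0004914 m/day.
Travel time t = L / v = 975 / 0.0004914 = 1.984e+06 days = 5432 years.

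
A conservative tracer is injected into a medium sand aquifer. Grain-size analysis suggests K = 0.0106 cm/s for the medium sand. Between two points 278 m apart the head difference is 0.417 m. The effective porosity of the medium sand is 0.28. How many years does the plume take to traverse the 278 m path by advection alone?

15.5

Convert K: 0.0106 cm/s × 864 = 9.158 m/day.
Hydraulic gradient i = Δh / L = 0.417 / 278 = 0.001500.
Darcy flux q = K · i = 9.158 × 0.001500 = 0.01374 m/day.
Seepage velocity v = q / n_e = 0.01374 / 0.28 = 0.04906 m/day.
Travel time t = L / v = 278 / 0.04906 = 5666 days = 15.51 years.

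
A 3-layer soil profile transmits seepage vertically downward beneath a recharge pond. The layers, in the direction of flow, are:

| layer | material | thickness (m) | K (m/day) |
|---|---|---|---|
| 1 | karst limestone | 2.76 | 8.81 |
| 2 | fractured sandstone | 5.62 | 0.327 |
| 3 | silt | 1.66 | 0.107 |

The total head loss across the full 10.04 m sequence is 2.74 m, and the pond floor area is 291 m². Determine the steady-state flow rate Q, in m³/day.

24.2

Flow is perpendicular to layering, so the layers act in series and the equivalent K is the thickness-weighted harmonic mean.
Total thickness L = 2.76 + 5.62 + 1.66 = 10.04 m.
Σ(b_i/K_i) = 2.76/8.81 + 5.62/0.327 + 1.66/0.107 = 33.01 d.
K_eq = L / Σ(b_i/K_i) = 10.04 / 33.01 = 0.3041 m/day.
Q = K_eq · A · (Δh/L) = 0.3041 × 291 × (2.74/10.04) = 24.15 m³/day.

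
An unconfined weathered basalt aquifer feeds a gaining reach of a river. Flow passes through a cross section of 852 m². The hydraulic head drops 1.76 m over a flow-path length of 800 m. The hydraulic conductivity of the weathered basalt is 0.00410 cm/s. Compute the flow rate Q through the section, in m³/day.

6.64

Convert K: 0.00410 cm/s × 864 = 3.542 m/day.
Hydraulic gradient i = Δh / L = 1.76 / 800 = 0.002200.
Darcy's law: Q = K · A · i = 3.542 × 852.0 × 0.002200 = 6.640 m³/day.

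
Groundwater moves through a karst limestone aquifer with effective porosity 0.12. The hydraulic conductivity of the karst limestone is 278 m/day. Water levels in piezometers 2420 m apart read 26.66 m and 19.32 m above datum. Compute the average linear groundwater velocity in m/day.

7.03

Hydraulic gradient i = (26.66 − 19.32) / 2420 = 7.34 / 2420 = 0.003033.
Darcy flux q = K · i = 278.0 × 0.003033 = 0.8432 m/day.
Seepage velocity v = q / n_e = 0.8432 / 0.12 = 7.027 m/day.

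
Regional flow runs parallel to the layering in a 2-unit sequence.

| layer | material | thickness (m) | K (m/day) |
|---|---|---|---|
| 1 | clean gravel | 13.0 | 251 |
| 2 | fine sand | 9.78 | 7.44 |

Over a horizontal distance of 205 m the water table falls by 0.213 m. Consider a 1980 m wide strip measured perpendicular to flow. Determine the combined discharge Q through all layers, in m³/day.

Flow is parallel to layering, so each bed carries its own Darcy discharge and the transmissivities add.
Σ(K_i·b_i) = 251×13.0 + 7.44×9.78 = 3336 m²/day.
Hydraulic gradient i = Δh / L = 0.213 / 205 = 0.001039.
Q = Σ(K_i·b_i) · W · i = 3336 × 1980 × 0.001039 = 6863 m³/day.

6860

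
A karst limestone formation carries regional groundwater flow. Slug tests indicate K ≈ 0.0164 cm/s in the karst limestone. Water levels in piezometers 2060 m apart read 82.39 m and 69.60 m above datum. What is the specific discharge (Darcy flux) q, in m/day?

Convert K: 0.0164 cm/s × 864 = 14.17 m/day.
Hydraulic gradient i = (82.39 − 69.60) / 2060 = 12.79 / 2060 = 0.006209.
Specific discharge q = K · i = 14.17 × 0.006209 = 0.08798 m/day.

0.0880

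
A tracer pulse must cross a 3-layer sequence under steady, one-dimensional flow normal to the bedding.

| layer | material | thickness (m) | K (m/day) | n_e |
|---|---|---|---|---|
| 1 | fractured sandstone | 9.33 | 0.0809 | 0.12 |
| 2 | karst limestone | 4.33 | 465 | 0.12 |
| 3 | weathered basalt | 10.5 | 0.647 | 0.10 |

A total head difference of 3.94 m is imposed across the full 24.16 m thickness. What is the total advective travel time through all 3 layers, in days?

With flow normal to the layers, continuity requires the same specific discharge q through every layer.
Σ(b_i/K_i) = 9.33/0.0809 + 4.33/465 + 10.5/0.647 = 131.6 d.
q = Δh / Σ(b_i/K_i) = 3.94 / 131.6 = 0.02995 m/day.
In each layer the seepage velocity is v_i = q/n_i, so the layer transit time is t_i = b_i·n_i / q:
  layer 1 (fractured sandstone): t_1 = 9.33 × 0.12 / 0.02995 = 37.39 d
  layer 2 (karst limestone): t_2 = 4.33 × 0.12 / 0.02995 = 17.35 d
  layer 3 (weathered basalt): t_3 = 10.5 × 0.10 / 0.02995 = 35.06 d
Total t = Σ t_i = 89.80 days.

89.8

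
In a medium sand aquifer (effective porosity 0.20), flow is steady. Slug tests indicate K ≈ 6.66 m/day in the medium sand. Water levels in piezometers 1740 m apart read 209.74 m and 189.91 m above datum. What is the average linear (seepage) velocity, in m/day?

0.380

Hydraulic gradient i = (209.74 − 189.91) / 1740 = 19.83 / 1740 = 0.01140.
Darcy flux q = K · i = 6.660 × 0.01140 = 0.07590 m/day.
Seepage velocity v = q / n_e = 0.07590 / 0.20 = 0.3795 m/day.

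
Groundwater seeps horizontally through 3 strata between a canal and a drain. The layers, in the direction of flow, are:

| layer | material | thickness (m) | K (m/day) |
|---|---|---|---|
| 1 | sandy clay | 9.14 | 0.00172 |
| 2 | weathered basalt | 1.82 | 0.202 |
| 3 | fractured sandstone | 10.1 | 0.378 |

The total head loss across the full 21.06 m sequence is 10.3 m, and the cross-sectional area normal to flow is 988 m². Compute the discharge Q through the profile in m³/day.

1.90

Flow is perpendicular to layering, so the layers act in series and the equivalent K is the thickness-weighted harmonic mean.
Total thickness L = 9.14 + 1.82 + 10.1 = 21.06 m.
Σ(b_i/K_i) = 9.14/0.00172 + 1.82/0.202 + 10.1/0.378 = 5350 d.
K_eq = L / Σ(b_i/K_i) = 21.06 / 5350 = 0.003937 m/day.
Q = K_eq · A · (Δh/L) = 0.003937 × 988 × (10.3/21.06) = 1.902 m³/day.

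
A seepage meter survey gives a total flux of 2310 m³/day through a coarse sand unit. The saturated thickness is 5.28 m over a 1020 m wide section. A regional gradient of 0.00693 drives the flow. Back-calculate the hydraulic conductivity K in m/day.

Cross-sectional area A = 1020 × 5.28 = 5386 m².
Hydraulic gradient i = 0.00693.
From Q = K·A·i, K = Q / (A·i) = 2310 / (5386 × 0.006930) = 61.89 m/day.

61.9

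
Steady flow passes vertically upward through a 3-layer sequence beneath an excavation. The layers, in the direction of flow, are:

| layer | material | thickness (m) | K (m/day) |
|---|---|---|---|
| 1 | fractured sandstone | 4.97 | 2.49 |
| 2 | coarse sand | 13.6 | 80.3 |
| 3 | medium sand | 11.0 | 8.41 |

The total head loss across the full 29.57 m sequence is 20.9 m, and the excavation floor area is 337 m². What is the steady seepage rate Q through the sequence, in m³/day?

Flow is perpendicular to layering, so the layers act in series and the equivalent K is the thickness-weighted harmonic mean.
Total thickness L = 4.97 + 13.6 + 11.0 = 29.57 m.
Σ(b_i/K_i) = 4.97/2.49 + 13.6/80.3 + 11.0/8.41 = 3.473 d.
K_eq = L / Σ(b_i/K_i) = 29.57 / 3.473 = 8.513 m/day.
Q = K_eq · A · (Δh/L) = 8.513 × 337 × (20.9/29.57) = 2028 m³/day.

2030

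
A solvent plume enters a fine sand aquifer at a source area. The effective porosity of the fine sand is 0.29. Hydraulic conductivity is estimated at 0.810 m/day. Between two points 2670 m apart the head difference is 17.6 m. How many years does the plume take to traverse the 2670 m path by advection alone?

Hydraulic gradient i = Δh / L = 17.6 / 2670 = 0.006592.
Darcy flux q = K · i = 0.8100 × 0.006592 = 0.005339 m/day.
Seepage velocity v = q / n_e = 0.005339 / 0.29 = 0.01841 m/day.
Travel time t = L / v = 2670 / 0.01841 = 1.450e+05 days = 397.0 years.

397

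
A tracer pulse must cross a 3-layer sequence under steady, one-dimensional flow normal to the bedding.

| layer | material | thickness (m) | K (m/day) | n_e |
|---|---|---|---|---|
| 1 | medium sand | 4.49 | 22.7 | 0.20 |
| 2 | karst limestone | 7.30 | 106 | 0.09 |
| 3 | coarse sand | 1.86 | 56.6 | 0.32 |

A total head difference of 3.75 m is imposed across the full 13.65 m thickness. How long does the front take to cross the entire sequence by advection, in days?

0.172

With flow normal to the layers, continuity requires the same specific discharge q through every layer.
Σ(b_i/K_i) = 4.49/22.7 + 7.30/106 + 1.86/56.6 = 0.2995 d.
q = Δh / Σ(b_i/K_i) = 3.75 / 0.2995 = 12.52 m/day.
In each layer the seepage velocity is v_i = q/n_i, so the layer transit time is t_i = b_i·n_i / q:
  layer 1 (medium sand): t_1 = 4.49 × 0.20 / 12.52 = 0.07173 d
  layer 2 (karst limestone): t_2 = 7.30 × 0.09 / 12.52 = 0.05248 d
  layer 3 (coarse sand): t_3 = 1.86 × 0.32 / 12.52 = 0.04754 d
Total t = Σ t_i = 0.1717 days.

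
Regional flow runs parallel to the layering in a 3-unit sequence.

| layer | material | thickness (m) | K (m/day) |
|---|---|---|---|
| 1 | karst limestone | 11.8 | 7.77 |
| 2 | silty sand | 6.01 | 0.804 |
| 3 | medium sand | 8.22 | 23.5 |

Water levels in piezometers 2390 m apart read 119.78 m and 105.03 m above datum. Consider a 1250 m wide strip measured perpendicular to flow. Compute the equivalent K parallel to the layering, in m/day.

11.1

Flow is parallel to layering, so each bed carries its own Darcy discharge and the transmissivities add.
Σ(K_i·b_i) = 7.77×11.8 + 0.804×6.01 + 23.5×8.22 = 289.7 m²/day.
Total thickness b = 26.03 m, so K_eq = Σ(K_i·b_i)/b = 11.13 m/day.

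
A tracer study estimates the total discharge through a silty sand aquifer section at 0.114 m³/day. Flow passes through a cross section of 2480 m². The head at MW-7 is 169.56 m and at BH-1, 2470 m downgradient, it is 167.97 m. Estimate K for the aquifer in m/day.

0.0714

Hydraulic gradient i = (169.56 − 167.97) / 2470 = 1.59 / 2470 = 0.0006437.
From Q = K·A·i, K = Q / (A·i) = 0.114 / (2480 × 0.0006437) = 0.07141 m/day.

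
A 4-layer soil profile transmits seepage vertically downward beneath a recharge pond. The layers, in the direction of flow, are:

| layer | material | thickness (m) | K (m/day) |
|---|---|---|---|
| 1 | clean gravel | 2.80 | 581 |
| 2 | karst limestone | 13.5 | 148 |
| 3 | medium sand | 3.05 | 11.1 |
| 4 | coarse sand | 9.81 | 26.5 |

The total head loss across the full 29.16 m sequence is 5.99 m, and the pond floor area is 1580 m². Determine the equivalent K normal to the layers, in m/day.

Flow is perpendicular to layering, so the layers act in series and the equivalent K is the thickness-weighted harmonic mean.
Total thickness L = 2.80 + 13.5 + 3.05 + 9.81 = 29.16 m.
Σ(b_i/K_i) = 2.80/581 + 13.5/148 + 3.05/11.1 + 9.81/26.5 = 0.7410 d.
K_eq = L / Σ(b_i/K_i) = 29.16 / 0.7410 = 39.35 m/day.

39.4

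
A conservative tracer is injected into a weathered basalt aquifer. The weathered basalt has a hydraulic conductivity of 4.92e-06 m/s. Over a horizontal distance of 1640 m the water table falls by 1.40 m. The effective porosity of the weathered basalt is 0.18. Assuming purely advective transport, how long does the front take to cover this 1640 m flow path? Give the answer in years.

Convert K: 4.92e-06 m/s × 86400 = 0.4251 m/day.
Hydraulic gradient i = Δh / L = 1.40 / 1640 = 0.0008537.
Darcy flux q = K · i = 0.4251 × 0.0008537 = 0.0003629 m/day.
Seepage velocity v = q / n_e = 0.0003629 / 0.18 = 0.002016 m/day.
Travel time t = L / v = 1640 / 0.002016 = 8.135e+05 days = 2227 years.

2230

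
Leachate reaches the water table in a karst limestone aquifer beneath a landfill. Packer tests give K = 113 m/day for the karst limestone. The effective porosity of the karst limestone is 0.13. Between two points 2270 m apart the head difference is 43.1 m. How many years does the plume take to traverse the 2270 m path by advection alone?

0.377

Hydraulic gradient i = Δh / L = 43.1 / 2270 = 0.01899.
Darcy flux q = K · i = 113.0 × 0.01899 = 2.146 m/day.
Seepage velocity v = q / n_e = 2.146 / 0.13 = 16.50 m/day.
Travel time t = L / v = 2270 / 16.50 = 137.5 days = 0.3766 years.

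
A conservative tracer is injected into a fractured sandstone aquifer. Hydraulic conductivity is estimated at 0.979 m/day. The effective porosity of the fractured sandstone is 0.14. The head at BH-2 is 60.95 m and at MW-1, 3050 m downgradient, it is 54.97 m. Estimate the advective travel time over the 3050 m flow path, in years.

609

Hydraulic gradient i = (60.95 − 54.97) / 3050 = 5.98 / 3050 = 0.001961.
Darcy flux q = K · i = 0.9790 × 0.001961 = 0.001919 m/day.
Seepage velocity v = q / n_e = 0.001919 / 0.14 = 0.01371 m/day.
Travel time t = L / v = 3050 / 0.01371 = 2.225e+05 days = 609.1 years.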